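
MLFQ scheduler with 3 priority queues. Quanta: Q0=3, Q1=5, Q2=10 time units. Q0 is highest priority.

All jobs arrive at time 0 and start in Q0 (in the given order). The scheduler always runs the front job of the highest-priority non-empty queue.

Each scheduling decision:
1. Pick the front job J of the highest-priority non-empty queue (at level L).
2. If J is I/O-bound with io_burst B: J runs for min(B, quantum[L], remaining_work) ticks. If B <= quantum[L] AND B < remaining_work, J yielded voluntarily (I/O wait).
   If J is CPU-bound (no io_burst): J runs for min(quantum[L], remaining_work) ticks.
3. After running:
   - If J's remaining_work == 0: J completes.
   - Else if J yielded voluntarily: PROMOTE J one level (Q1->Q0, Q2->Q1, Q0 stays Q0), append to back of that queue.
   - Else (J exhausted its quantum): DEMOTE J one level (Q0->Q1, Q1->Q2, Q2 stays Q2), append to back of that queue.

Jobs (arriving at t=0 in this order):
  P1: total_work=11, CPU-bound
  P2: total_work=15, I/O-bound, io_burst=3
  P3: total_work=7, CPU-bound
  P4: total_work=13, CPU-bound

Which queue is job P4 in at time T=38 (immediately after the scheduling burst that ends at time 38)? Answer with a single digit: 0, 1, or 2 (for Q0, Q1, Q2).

Answer: 2

Derivation:
t=0-3: P1@Q0 runs 3, rem=8, quantum used, demote→Q1. Q0=[P2,P3,P4] Q1=[P1] Q2=[]
t=3-6: P2@Q0 runs 3, rem=12, I/O yield, promote→Q0. Q0=[P3,P4,P2] Q1=[P1] Q2=[]
t=6-9: P3@Q0 runs 3, rem=4, quantum used, demote→Q1. Q0=[P4,P2] Q1=[P1,P3] Q2=[]
t=9-12: P4@Q0 runs 3, rem=10, quantum used, demote→Q1. Q0=[P2] Q1=[P1,P3,P4] Q2=[]
t=12-15: P2@Q0 runs 3, rem=9, I/O yield, promote→Q0. Q0=[P2] Q1=[P1,P3,P4] Q2=[]
t=15-18: P2@Q0 runs 3, rem=6, I/O yield, promote→Q0. Q0=[P2] Q1=[P1,P3,P4] Q2=[]
t=18-21: P2@Q0 runs 3, rem=3, I/O yield, promote→Q0. Q0=[P2] Q1=[P1,P3,P4] Q2=[]
t=21-24: P2@Q0 runs 3, rem=0, completes. Q0=[] Q1=[P1,P3,P4] Q2=[]
t=24-29: P1@Q1 runs 5, rem=3, quantum used, demote→Q2. Q0=[] Q1=[P3,P4] Q2=[P1]
t=29-33: P3@Q1 runs 4, rem=0, completes. Q0=[] Q1=[P4] Q2=[P1]
t=33-38: P4@Q1 runs 5, rem=5, quantum used, demote→Q2. Q0=[] Q1=[] Q2=[P1,P4]
t=38-41: P1@Q2 runs 3, rem=0, completes. Q0=[] Q1=[] Q2=[P4]
t=41-46: P4@Q2 runs 5, rem=0, completes. Q0=[] Q1=[] Q2=[]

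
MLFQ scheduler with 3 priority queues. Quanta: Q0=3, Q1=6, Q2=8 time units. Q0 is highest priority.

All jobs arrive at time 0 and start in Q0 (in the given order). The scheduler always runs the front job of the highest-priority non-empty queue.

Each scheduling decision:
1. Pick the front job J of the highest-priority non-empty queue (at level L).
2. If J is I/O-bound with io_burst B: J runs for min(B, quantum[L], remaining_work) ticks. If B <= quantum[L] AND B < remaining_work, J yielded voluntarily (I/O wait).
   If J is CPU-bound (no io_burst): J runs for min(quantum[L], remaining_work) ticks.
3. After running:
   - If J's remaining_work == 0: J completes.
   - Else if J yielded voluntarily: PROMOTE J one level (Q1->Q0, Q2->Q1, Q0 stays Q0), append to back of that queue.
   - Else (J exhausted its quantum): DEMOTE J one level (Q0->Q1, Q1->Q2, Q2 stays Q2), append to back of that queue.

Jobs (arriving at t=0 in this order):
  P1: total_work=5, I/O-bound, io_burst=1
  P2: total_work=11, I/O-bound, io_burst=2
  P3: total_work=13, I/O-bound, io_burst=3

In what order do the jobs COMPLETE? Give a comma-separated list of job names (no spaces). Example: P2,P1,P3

t=0-1: P1@Q0 runs 1, rem=4, I/O yield, promote→Q0. Q0=[P2,P3,P1] Q1=[] Q2=[]
t=1-3: P2@Q0 runs 2, rem=9, I/O yield, promote→Q0. Q0=[P3,P1,P2] Q1=[] Q2=[]
t=3-6: P3@Q0 runs 3, rem=10, I/O yield, promote→Q0. Q0=[P1,P2,P3] Q1=[] Q2=[]
t=6-7: P1@Q0 runs 1, rem=3, I/O yield, promote→Q0. Q0=[P2,P3,P1] Q1=[] Q2=[]
t=7-9: P2@Q0 runs 2, rem=7, I/O yield, promote→Q0. Q0=[P3,P1,P2] Q1=[] Q2=[]
t=9-12: P3@Q0 runs 3, rem=7, I/O yield, promote→Q0. Q0=[P1,P2,P3] Q1=[] Q2=[]
t=12-13: P1@Q0 runs 1, rem=2, I/O yield, promote→Q0. Q0=[P2,P3,P1] Q1=[] Q2=[]
t=13-15: P2@Q0 runs 2, rem=5, I/O yield, promote→Q0. Q0=[P3,P1,P2] Q1=[] Q2=[]
t=15-18: P3@Q0 runs 3, rem=4, I/O yield, promote→Q0. Q0=[P1,P2,P3] Q1=[] Q2=[]
t=18-19: P1@Q0 runs 1, rem=1, I/O yield, promote→Q0. Q0=[P2,P3,P1] Q1=[] Q2=[]
t=19-21: P2@Q0 runs 2, rem=3, I/O yield, promote→Q0. Q0=[P3,P1,P2] Q1=[] Q2=[]
t=21-24: P3@Q0 runs 3, rem=1, I/O yield, promote→Q0. Q0=[P1,P2,P3] Q1=[] Q2=[]
t=24-25: P1@Q0 runs 1, rem=0, completes. Q0=[P2,P3] Q1=[] Q2=[]
t=25-27: P2@Q0 runs 2, rem=1, I/O yield, promote→Q0. Q0=[P3,P2] Q1=[] Q2=[]
t=27-28: P3@Q0 runs 1, rem=0, completes. Q0=[P2] Q1=[] Q2=[]
t=28-29: P2@Q0 runs 1, rem=0, completes. Q0=[] Q1=[] Q2=[]

Answer: P1,P3,P2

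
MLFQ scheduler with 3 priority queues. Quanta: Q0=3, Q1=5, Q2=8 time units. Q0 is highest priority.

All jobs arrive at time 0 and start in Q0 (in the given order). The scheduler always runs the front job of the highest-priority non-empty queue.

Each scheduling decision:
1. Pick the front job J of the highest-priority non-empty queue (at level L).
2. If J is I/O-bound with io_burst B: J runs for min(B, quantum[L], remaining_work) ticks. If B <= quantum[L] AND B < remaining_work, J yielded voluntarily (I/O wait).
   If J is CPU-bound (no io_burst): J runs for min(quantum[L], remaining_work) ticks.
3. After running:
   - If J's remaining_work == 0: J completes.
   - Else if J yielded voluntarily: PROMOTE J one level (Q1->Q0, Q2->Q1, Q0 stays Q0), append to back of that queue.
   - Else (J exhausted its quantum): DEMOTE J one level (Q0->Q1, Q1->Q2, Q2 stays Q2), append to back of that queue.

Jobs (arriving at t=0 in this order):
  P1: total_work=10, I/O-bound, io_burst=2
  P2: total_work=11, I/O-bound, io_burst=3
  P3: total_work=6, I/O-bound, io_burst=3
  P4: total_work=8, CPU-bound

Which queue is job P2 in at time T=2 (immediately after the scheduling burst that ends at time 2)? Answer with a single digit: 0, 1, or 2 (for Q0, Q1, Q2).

t=0-2: P1@Q0 runs 2, rem=8, I/O yield, promote→Q0. Q0=[P2,P3,P4,P1] Q1=[] Q2=[]
t=2-5: P2@Q0 runs 3, rem=8, I/O yield, promote→Q0. Q0=[P3,P4,P1,P2] Q1=[] Q2=[]
t=5-8: P3@Q0 runs 3, rem=3, I/O yield, promote→Q0. Q0=[P4,P1,P2,P3] Q1=[] Q2=[]
t=8-11: P4@Q0 runs 3, rem=5, quantum used, demote→Q1. Q0=[P1,P2,P3] Q1=[P4] Q2=[]
t=11-13: P1@Q0 runs 2, rem=6, I/O yield, promote→Q0. Q0=[P2,P3,P1] Q1=[P4] Q2=[]
t=13-16: P2@Q0 runs 3, rem=5, I/O yield, promote→Q0. Q0=[P3,P1,P2] Q1=[P4] Q2=[]
t=16-19: P3@Q0 runs 3, rem=0, completes. Q0=[P1,P2] Q1=[P4] Q2=[]
t=19-21: P1@Q0 runs 2, rem=4, I/O yield, promote→Q0. Q0=[P2,P1] Q1=[P4] Q2=[]
t=21-24: P2@Q0 runs 3, rem=2, I/O yield, promote→Q0. Q0=[P1,P2] Q1=[P4] Q2=[]
t=24-26: P1@Q0 runs 2, rem=2, I/O yield, promote→Q0. Q0=[P2,P1] Q1=[P4] Q2=[]
t=26-28: P2@Q0 runs 2, rem=0, completes. Q0=[P1] Q1=[P4] Q2=[]
t=28-30: P1@Q0 runs 2, rem=0, completes. Q0=[] Q1=[P4] Q2=[]
t=30-35: P4@Q1 runs 5, rem=0, completes. Q0=[] Q1=[] Q2=[]

Answer: 0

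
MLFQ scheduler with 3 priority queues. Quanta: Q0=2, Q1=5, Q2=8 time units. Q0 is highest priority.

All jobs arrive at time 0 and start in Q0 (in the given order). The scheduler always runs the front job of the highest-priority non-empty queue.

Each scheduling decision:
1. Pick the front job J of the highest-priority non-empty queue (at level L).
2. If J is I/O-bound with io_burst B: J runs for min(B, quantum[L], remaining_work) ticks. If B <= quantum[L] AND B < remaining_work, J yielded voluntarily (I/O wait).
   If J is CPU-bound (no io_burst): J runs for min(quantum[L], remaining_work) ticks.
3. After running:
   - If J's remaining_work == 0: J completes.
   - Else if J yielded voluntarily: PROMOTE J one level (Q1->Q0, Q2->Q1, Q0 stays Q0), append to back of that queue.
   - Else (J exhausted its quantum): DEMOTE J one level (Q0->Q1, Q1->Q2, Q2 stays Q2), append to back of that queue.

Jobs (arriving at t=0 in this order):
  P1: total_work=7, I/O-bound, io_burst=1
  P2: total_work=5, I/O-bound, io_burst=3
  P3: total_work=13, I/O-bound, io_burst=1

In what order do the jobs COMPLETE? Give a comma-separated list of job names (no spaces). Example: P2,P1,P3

t=0-1: P1@Q0 runs 1, rem=6, I/O yield, promote→Q0. Q0=[P2,P3,P1] Q1=[] Q2=[]
t=1-3: P2@Q0 runs 2, rem=3, quantum used, demote→Q1. Q0=[P3,P1] Q1=[P2] Q2=[]
t=3-4: P3@Q0 runs 1, rem=12, I/O yield, promote→Q0. Q0=[P1,P3] Q1=[P2] Q2=[]
t=4-5: P1@Q0 runs 1, rem=5, I/O yield, promote→Q0. Q0=[P3,P1] Q1=[P2] Q2=[]
t=5-6: P3@Q0 runs 1, rem=11, I/O yield, promote→Q0. Q0=[P1,P3] Q1=[P2] Q2=[]
t=6-7: P1@Q0 runs 1, rem=4, I/O yield, promote→Q0. Q0=[P3,P1] Q1=[P2] Q2=[]
t=7-8: P3@Q0 runs 1, rem=10, I/O yield, promote→Q0. Q0=[P1,P3] Q1=[P2] Q2=[]
t=8-9: P1@Q0 runs 1, rem=3, I/O yield, promote→Q0. Q0=[P3,P1] Q1=[P2] Q2=[]
t=9-10: P3@Q0 runs 1, rem=9, I/O yield, promote→Q0. Q0=[P1,P3] Q1=[P2] Q2=[]
t=10-11: P1@Q0 runs 1, rem=2, I/O yield, promote→Q0. Q0=[P3,P1] Q1=[P2] Q2=[]
t=11-12: P3@Q0 runs 1, rem=8, I/O yield, promote→Q0. Q0=[P1,P3] Q1=[P2] Q2=[]
t=12-13: P1@Q0 runs 1, rem=1, I/O yield, promote→Q0. Q0=[P3,P1] Q1=[P2] Q2=[]
t=13-14: P3@Q0 runs 1, rem=7, I/O yield, promote→Q0. Q0=[P1,P3] Q1=[P2] Q2=[]
t=14-15: P1@Q0 runs 1, rem=0, completes. Q0=[P3] Q1=[P2] Q2=[]
t=15-16: P3@Q0 runs 1, rem=6, I/O yield, promote→Q0. Q0=[P3] Q1=[P2] Q2=[]
t=16-17: P3@Q0 runs 1, rem=5, I/O yield, promote→Q0. Q0=[P3] Q1=[P2] Q2=[]
t=17-18: P3@Q0 runs 1, rem=4, I/O yield, promote→Q0. Q0=[P3] Q1=[P2] Q2=[]
t=18-19: P3@Q0 runs 1, rem=3, I/O yield, promote→Q0. Q0=[P3] Q1=[P2] Q2=[]
t=19-20: P3@Q0 runs 1, rem=2, I/O yield, promote→Q0. Q0=[P3] Q1=[P2] Q2=[]
t=20-21: P3@Q0 runs 1, rem=1, I/O yield, promote→Q0. Q0=[P3] Q1=[P2] Q2=[]
t=21-22: P3@Q0 runs 1, rem=0, completes. Q0=[] Q1=[P2] Q2=[]
t=22-25: P2@Q1 runs 3, rem=0, completes. Q0=[] Q1=[] Q2=[]

Answer: P1,P3,P2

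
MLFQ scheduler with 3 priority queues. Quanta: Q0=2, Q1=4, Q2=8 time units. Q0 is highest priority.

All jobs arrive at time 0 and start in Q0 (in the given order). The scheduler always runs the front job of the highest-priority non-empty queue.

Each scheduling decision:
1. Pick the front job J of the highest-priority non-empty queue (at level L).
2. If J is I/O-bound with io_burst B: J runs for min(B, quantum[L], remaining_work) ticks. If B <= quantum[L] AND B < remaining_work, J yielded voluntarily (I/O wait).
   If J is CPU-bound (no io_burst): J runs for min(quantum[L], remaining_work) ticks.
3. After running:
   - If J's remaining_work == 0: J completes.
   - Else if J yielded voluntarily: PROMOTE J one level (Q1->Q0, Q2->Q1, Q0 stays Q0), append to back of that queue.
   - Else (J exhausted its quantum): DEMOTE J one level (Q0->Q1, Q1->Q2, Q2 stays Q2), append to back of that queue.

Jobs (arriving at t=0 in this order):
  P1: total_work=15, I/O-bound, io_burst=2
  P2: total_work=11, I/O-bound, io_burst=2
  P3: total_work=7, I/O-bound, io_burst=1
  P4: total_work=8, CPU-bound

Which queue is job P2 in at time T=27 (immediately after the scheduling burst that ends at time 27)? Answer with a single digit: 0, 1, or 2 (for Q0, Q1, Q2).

t=0-2: P1@Q0 runs 2, rem=13, I/O yield, promote→Q0. Q0=[P2,P3,P4,P1] Q1=[] Q2=[]
t=2-4: P2@Q0 runs 2, rem=9, I/O yield, promote→Q0. Q0=[P3,P4,P1,P2] Q1=[] Q2=[]
t=4-5: P3@Q0 runs 1, rem=6, I/O yield, promote→Q0. Q0=[P4,P1,P2,P3] Q1=[] Q2=[]
t=5-7: P4@Q0 runs 2, rem=6, quantum used, demote→Q1. Q0=[P1,P2,P3] Q1=[P4] Q2=[]
t=7-9: P1@Q0 runs 2, rem=11, I/O yield, promote→Q0. Q0=[P2,P3,P1] Q1=[P4] Q2=[]
t=9-11: P2@Q0 runs 2, rem=7, I/O yield, promote→Q0. Q0=[P3,P1,P2] Q1=[P4] Q2=[]
t=11-12: P3@Q0 runs 1, rem=5, I/O yield, promote→Q0. Q0=[P1,P2,P3] Q1=[P4] Q2=[]
t=12-14: P1@Q0 runs 2, rem=9, I/O yield, promote→Q0. Q0=[P2,P3,P1] Q1=[P4] Q2=[]
t=14-16: P2@Q0 runs 2, rem=5, I/O yield, promote→Q0. Q0=[P3,P1,P2] Q1=[P4] Q2=[]
t=16-17: P3@Q0 runs 1, rem=4, I/O yield, promote→Q0. Q0=[P1,P2,P3] Q1=[P4] Q2=[]
t=17-19: P1@Q0 runs 2, rem=7, I/O yield, promote→Q0. Q0=[P2,P3,P1] Q1=[P4] Q2=[]
t=19-21: P2@Q0 runs 2, rem=3, I/O yield, promote→Q0. Q0=[P3,P1,P2] Q1=[P4] Q2=[]
t=21-22: P3@Q0 runs 1, rem=3, I/O yield, promote→Q0. Q0=[P1,P2,P3] Q1=[P4] Q2=[]
t=22-24: P1@Q0 runs 2, rem=5, I/O yield, promote→Q0. Q0=[P2,P3,P1] Q1=[P4] Q2=[]
t=24-26: P2@Q0 runs 2, rem=1, I/O yield, promote→Q0. Q0=[P3,P1,P2] Q1=[P4] Q2=[]
t=26-27: P3@Q0 runs 1, rem=2, I/O yield, promote→Q0. Q0=[P1,P2,P3] Q1=[P4] Q2=[]
t=27-29: P1@Q0 runs 2, rem=3, I/O yield, promote→Q0. Q0=[P2,P3,P1] Q1=[P4] Q2=[]
t=29-30: P2@Q0 runs 1, rem=0, completes. Q0=[P3,P1] Q1=[P4] Q2=[]
t=30-31: P3@Q0 runs 1, rem=1, I/O yield, promote→Q0. Q0=[P1,P3] Q1=[P4] Q2=[]
t=31-33: P1@Q0 runs 2, rem=1, I/O yield, promote→Q0. Q0=[P3,P1] Q1=[P4] Q2=[]
t=33-34: P3@Q0 runs 1, rem=0, completes. Q0=[P1] Q1=[P4] Q2=[]
t=34-35: P1@Q0 runs 1, rem=0, completes. Q0=[] Q1=[P4] Q2=[]
t=35-39: P4@Q1 runs 4, rem=2, quantum used, demote→Q2. Q0=[] Q1=[] Q2=[P4]
t=39-41: P4@Q2 runs 2, rem=0, completes. Q0=[] Q1=[] Q2=[]

Answer: 0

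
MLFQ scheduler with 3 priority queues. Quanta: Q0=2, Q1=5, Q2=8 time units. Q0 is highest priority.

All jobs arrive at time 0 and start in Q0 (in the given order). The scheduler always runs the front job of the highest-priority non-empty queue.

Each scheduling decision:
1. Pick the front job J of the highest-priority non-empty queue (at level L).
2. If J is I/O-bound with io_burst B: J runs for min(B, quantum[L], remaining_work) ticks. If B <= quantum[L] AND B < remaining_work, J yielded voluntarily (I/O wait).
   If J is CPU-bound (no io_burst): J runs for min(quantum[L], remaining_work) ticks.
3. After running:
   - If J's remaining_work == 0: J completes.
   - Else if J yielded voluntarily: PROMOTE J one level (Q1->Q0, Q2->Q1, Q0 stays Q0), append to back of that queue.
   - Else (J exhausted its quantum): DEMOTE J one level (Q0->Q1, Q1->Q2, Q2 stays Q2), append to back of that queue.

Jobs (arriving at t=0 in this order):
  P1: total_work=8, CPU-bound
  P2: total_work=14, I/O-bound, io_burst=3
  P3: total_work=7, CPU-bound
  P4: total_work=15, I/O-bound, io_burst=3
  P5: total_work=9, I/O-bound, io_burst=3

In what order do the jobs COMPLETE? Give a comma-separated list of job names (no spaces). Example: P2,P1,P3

t=0-2: P1@Q0 runs 2, rem=6, quantum used, demote→Q1. Q0=[P2,P3,P4,P5] Q1=[P1] Q2=[]
t=2-4: P2@Q0 runs 2, rem=12, quantum used, demote→Q1. Q0=[P3,P4,P5] Q1=[P1,P2] Q2=[]
t=4-6: P3@Q0 runs 2, rem=5, quantum used, demote→Q1. Q0=[P4,P5] Q1=[P1,P2,P3] Q2=[]
t=6-8: P4@Q0 runs 2, rem=13, quantum used, demote→Q1. Q0=[P5] Q1=[P1,P2,P3,P4] Q2=[]
t=8-10: P5@Q0 runs 2, rem=7, quantum used, demote→Q1. Q0=[] Q1=[P1,P2,P3,P4,P5] Q2=[]
t=10-15: P1@Q1 runs 5, rem=1, quantum used, demote→Q2. Q0=[] Q1=[P2,P3,P4,P5] Q2=[P1]
t=15-18: P2@Q1 runs 3, rem=9, I/O yield, promote→Q0. Q0=[P2] Q1=[P3,P4,P5] Q2=[P1]
t=18-20: P2@Q0 runs 2, rem=7, quantum used, demote→Q1. Q0=[] Q1=[P3,P4,P5,P2] Q2=[P1]
t=20-25: P3@Q1 runs 5, rem=0, completes. Q0=[] Q1=[P4,P5,P2] Q2=[P1]
t=25-28: P4@Q1 runs 3, rem=10, I/O yield, promote→Q0. Q0=[P4] Q1=[P5,P2] Q2=[P1]
t=28-30: P4@Q0 runs 2, rem=8, quantum used, demote→Q1. Q0=[] Q1=[P5,P2,P4] Q2=[P1]
t=30-33: P5@Q1 runs 3, rem=4, I/O yield, promote→Q0. Q0=[P5] Q1=[P2,P4] Q2=[P1]
t=33-35: P5@Q0 runs 2, rem=2, quantum used, demote→Q1. Q0=[] Q1=[P2,P4,P5] Q2=[P1]
t=35-38: P2@Q1 runs 3, rem=4, I/O yield, promote→Q0. Q0=[P2] Q1=[P4,P5] Q2=[P1]
t=38-40: P2@Q0 runs 2, rem=2, quantum used, demote→Q1. Q0=[] Q1=[P4,P5,P2] Q2=[P1]
t=40-43: P4@Q1 runs 3, rem=5, I/O yield, promote→Q0. Q0=[P4] Q1=[P5,P2] Q2=[P1]
t=43-45: P4@Q0 runs 2, rem=3, quantum used, demote→Q1. Q0=[] Q1=[P5,P2,P4] Q2=[P1]
t=45-47: P5@Q1 runs 2, rem=0, completes. Q0=[] Q1=[P2,P4] Q2=[P1]
t=47-49: P2@Q1 runs 2, rem=0, completes. Q0=[] Q1=[P4] Q2=[P1]
t=49-52: P4@Q1 runs 3, rem=0, completes. Q0=[] Q1=[] Q2=[P1]
t=52-53: P1@Q2 runs 1, rem=0, completes. Q0=[] Q1=[] Q2=[]

Answer: P3,P5,P2,P4,P1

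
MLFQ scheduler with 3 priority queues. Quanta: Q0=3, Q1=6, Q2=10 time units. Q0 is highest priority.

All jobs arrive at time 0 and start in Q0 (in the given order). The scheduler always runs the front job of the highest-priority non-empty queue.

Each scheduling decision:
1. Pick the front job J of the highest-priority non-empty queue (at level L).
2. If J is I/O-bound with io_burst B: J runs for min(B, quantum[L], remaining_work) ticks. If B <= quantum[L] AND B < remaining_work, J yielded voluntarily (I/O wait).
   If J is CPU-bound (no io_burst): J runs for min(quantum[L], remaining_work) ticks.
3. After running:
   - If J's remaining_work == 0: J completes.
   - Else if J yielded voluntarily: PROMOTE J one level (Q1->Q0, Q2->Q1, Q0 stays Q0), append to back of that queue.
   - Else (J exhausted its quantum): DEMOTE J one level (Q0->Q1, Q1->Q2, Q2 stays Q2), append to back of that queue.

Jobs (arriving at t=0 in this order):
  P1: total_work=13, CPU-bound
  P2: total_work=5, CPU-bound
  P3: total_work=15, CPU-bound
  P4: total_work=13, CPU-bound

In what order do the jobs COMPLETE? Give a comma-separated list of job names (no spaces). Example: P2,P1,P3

Answer: P2,P1,P3,P4

Derivation:
t=0-3: P1@Q0 runs 3, rem=10, quantum used, demote→Q1. Q0=[P2,P3,P4] Q1=[P1] Q2=[]
t=3-6: P2@Q0 runs 3, rem=2, quantum used, demote→Q1. Q0=[P3,P4] Q1=[P1,P2] Q2=[]
t=6-9: P3@Q0 runs 3, rem=12, quantum used, demote→Q1. Q0=[P4] Q1=[P1,P2,P3] Q2=[]
t=9-12: P4@Q0 runs 3, rem=10, quantum used, demote→Q1. Q0=[] Q1=[P1,P2,P3,P4] Q2=[]
t=12-18: P1@Q1 runs 6, rem=4, quantum used, demote→Q2. Q0=[] Q1=[P2,P3,P4] Q2=[P1]
t=18-20: P2@Q1 runs 2, rem=0, completes. Q0=[] Q1=[P3,P4] Q2=[P1]
t=20-26: P3@Q1 runs 6, rem=6, quantum used, demote→Q2. Q0=[] Q1=[P4] Q2=[P1,P3]
t=26-32: P4@Q1 runs 6, rem=4, quantum used, demote→Q2. Q0=[] Q1=[] Q2=[P1,P3,P4]
t=32-36: P1@Q2 runs 4, rem=0, completes. Q0=[] Q1=[] Q2=[P3,P4]
t=36-42: P3@Q2 runs 6, rem=0, completes. Q0=[] Q1=[] Q2=[P4]
t=42-46: P4@Q2 runs 4, rem=0, completes. Q0=[] Q1=[] Q2=[]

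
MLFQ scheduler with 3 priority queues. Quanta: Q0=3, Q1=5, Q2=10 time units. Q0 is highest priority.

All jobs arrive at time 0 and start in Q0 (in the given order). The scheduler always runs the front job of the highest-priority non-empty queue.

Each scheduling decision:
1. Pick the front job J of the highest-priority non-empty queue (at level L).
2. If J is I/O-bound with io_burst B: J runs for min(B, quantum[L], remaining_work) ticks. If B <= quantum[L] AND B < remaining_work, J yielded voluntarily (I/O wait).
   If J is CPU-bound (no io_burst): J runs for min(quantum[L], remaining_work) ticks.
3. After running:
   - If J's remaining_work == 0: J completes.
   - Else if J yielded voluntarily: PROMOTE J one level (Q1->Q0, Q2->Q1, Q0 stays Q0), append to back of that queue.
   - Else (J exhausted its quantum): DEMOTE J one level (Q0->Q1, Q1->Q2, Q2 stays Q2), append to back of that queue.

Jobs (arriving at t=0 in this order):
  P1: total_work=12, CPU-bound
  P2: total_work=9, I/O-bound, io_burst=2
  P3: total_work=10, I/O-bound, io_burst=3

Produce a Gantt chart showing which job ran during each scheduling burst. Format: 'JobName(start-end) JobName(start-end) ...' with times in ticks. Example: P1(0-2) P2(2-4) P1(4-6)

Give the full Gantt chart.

Answer: P1(0-3) P2(3-5) P3(5-8) P2(8-10) P3(10-13) P2(13-15) P3(15-18) P2(18-20) P3(20-21) P2(21-22) P1(22-27) P1(27-31)

Derivation:
t=0-3: P1@Q0 runs 3, rem=9, quantum used, demote→Q1. Q0=[P2,P3] Q1=[P1] Q2=[]
t=3-5: P2@Q0 runs 2, rem=7, I/O yield, promote→Q0. Q0=[P3,P2] Q1=[P1] Q2=[]
t=5-8: P3@Q0 runs 3, rem=7, I/O yield, promote→Q0. Q0=[P2,P3] Q1=[P1] Q2=[]
t=8-10: P2@Q0 runs 2, rem=5, I/O yield, promote→Q0. Q0=[P3,P2] Q1=[P1] Q2=[]
t=10-13: P3@Q0 runs 3, rem=4, I/O yield, promote→Q0. Q0=[P2,P3] Q1=[P1] Q2=[]
t=13-15: P2@Q0 runs 2, rem=3, I/O yield, promote→Q0. Q0=[P3,P2] Q1=[P1] Q2=[]
t=15-18: P3@Q0 runs 3, rem=1, I/O yield, promote→Q0. Q0=[P2,P3] Q1=[P1] Q2=[]
t=18-20: P2@Q0 runs 2, rem=1, I/O yield, promote→Q0. Q0=[P3,P2] Q1=[P1] Q2=[]
t=20-21: P3@Q0 runs 1, rem=0, completes. Q0=[P2] Q1=[P1] Q2=[]
t=21-22: P2@Q0 runs 1, rem=0, completes. Q0=[] Q1=[P1] Q2=[]
t=22-27: P1@Q1 runs 5, rem=4, quantum used, demote→Q2. Q0=[] Q1=[] Q2=[P1]
t=27-31: P1@Q2 runs 4, rem=0, completes. Q0=[] Q1=[] Q2=[]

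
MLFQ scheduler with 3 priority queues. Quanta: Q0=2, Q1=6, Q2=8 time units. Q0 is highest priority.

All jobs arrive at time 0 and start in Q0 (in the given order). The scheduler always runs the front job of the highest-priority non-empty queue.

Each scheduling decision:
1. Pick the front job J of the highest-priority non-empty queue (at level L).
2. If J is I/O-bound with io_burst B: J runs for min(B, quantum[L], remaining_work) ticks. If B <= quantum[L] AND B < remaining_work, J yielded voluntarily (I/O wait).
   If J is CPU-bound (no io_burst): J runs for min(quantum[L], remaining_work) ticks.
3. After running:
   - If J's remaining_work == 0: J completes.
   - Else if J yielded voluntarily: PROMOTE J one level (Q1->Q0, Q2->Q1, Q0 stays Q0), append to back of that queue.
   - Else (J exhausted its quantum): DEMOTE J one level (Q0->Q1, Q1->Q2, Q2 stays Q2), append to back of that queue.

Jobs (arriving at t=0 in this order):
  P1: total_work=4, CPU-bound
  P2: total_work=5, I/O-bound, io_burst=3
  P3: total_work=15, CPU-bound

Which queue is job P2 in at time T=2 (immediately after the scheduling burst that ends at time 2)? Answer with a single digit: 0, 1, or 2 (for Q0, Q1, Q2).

Answer: 0

Derivation:
t=0-2: P1@Q0 runs 2, rem=2, quantum used, demote→Q1. Q0=[P2,P3] Q1=[P1] Q2=[]
t=2-4: P2@Q0 runs 2, rem=3, quantum used, demote→Q1. Q0=[P3] Q1=[P1,P2] Q2=[]
t=4-6: P3@Q0 runs 2, rem=13, quantum used, demote→Q1. Q0=[] Q1=[P1,P2,P3] Q2=[]
t=6-8: P1@Q1 runs 2, rem=0, completes. Q0=[] Q1=[P2,P3] Q2=[]
t=8-11: P2@Q1 runs 3, rem=0, completes. Q0=[] Q1=[P3] Q2=[]
t=11-17: P3@Q1 runs 6, rem=7, quantum used, demote→Q2. Q0=[] Q1=[] Q2=[P3]
t=17-24: P3@Q2 runs 7, rem=0, completes. Q0=[] Q1=[] Q2=[]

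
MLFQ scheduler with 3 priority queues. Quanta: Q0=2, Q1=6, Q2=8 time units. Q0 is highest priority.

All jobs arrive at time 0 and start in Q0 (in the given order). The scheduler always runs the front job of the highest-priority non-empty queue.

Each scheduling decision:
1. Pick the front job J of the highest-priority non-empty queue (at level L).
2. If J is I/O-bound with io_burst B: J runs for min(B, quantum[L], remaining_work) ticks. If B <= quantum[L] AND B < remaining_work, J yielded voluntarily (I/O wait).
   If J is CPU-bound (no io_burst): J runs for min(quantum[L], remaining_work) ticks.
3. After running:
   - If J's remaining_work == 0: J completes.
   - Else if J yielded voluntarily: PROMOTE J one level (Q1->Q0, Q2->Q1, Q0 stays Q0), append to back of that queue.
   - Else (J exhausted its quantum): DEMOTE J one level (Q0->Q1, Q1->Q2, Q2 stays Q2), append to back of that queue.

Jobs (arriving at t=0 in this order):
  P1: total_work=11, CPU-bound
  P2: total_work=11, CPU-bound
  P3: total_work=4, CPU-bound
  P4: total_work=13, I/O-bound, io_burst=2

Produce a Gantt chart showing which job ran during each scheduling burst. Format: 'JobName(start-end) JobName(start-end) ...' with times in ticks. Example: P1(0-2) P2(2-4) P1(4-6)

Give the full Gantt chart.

Answer: P1(0-2) P2(2-4) P3(4-6) P4(6-8) P4(8-10) P4(10-12) P4(12-14) P4(14-16) P4(16-18) P4(18-19) P1(19-25) P2(25-31) P3(31-33) P1(33-36) P2(36-39)

Derivation:
t=0-2: P1@Q0 runs 2, rem=9, quantum used, demote→Q1. Q0=[P2,P3,P4] Q1=[P1] Q2=[]
t=2-4: P2@Q0 runs 2, rem=9, quantum used, demote→Q1. Q0=[P3,P4] Q1=[P1,P2] Q2=[]
t=4-6: P3@Q0 runs 2, rem=2, quantum used, demote→Q1. Q0=[P4] Q1=[P1,P2,P3] Q2=[]
t=6-8: P4@Q0 runs 2, rem=11, I/O yield, promote→Q0. Q0=[P4] Q1=[P1,P2,P3] Q2=[]
t=8-10: P4@Q0 runs 2, rem=9, I/O yield, promote→Q0. Q0=[P4] Q1=[P1,P2,P3] Q2=[]
t=10-12: P4@Q0 runs 2, rem=7, I/O yield, promote→Q0. Q0=[P4] Q1=[P1,P2,P3] Q2=[]
t=12-14: P4@Q0 runs 2, rem=5, I/O yield, promote→Q0. Q0=[P4] Q1=[P1,P2,P3] Q2=[]
t=14-16: P4@Q0 runs 2, rem=3, I/O yield, promote→Q0. Q0=[P4] Q1=[P1,P2,P3] Q2=[]
t=16-18: P4@Q0 runs 2, rem=1, I/O yield, promote→Q0. Q0=[P4] Q1=[P1,P2,P3] Q2=[]
t=18-19: P4@Q0 runs 1, rem=0, completes. Q0=[] Q1=[P1,P2,P3] Q2=[]
t=19-25: P1@Q1 runs 6, rem=3, quantum used, demote→Q2. Q0=[] Q1=[P2,P3] Q2=[P1]
t=25-31: P2@Q1 runs 6, rem=3, quantum used, demote→Q2. Q0=[] Q1=[P3] Q2=[P1,P2]
t=31-33: P3@Q1 runs 2, rem=0, completes. Q0=[] Q1=[] Q2=[P1,P2]
t=33-36: P1@Q2 runs 3, rem=0, completes. Q0=[] Q1=[] Q2=[P2]
t=36-39: P2@Q2 runs 3, rem=0, completes. Q0=[] Q1=[] Q2=[]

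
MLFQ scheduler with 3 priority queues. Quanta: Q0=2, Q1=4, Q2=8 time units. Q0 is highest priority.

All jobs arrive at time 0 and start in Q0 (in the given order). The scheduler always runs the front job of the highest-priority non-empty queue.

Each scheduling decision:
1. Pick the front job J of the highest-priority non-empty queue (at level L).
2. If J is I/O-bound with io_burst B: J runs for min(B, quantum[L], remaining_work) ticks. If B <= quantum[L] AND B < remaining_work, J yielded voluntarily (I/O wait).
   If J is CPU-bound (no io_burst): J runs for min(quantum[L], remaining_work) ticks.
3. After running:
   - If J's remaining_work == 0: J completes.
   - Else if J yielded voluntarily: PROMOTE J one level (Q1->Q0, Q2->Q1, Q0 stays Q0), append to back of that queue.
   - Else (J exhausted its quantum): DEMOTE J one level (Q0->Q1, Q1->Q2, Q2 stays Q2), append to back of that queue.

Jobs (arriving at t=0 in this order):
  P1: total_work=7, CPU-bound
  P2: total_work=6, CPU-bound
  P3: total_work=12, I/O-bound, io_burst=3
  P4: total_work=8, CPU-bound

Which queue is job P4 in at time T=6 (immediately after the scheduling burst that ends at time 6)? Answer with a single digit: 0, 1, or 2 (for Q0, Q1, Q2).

Answer: 0

Derivation:
t=0-2: P1@Q0 runs 2, rem=5, quantum used, demote→Q1. Q0=[P2,P3,P4] Q1=[P1] Q2=[]
t=2-4: P2@Q0 runs 2, rem=4, quantum used, demote→Q1. Q0=[P3,P4] Q1=[P1,P2] Q2=[]
t=4-6: P3@Q0 runs 2, rem=10, quantum used, demote→Q1. Q0=[P4] Q1=[P1,P2,P3] Q2=[]
t=6-8: P4@Q0 runs 2, rem=6, quantum used, demote→Q1. Q0=[] Q1=[P1,P2,P3,P4] Q2=[]
t=8-12: P1@Q1 runs 4, rem=1, quantum used, demote→Q2. Q0=[] Q1=[P2,P3,P4] Q2=[P1]
t=12-16: P2@Q1 runs 4, rem=0, completes. Q0=[] Q1=[P3,P4] Q2=[P1]
t=16-19: P3@Q1 runs 3, rem=7, I/O yield, promote→Q0. Q0=[P3] Q1=[P4] Q2=[P1]
t=19-21: P3@Q0 runs 2, rem=5, quantum used, demote→Q1. Q0=[] Q1=[P4,P3] Q2=[P1]
t=21-25: P4@Q1 runs 4, rem=2, quantum used, demote→Q2. Q0=[] Q1=[P3] Q2=[P1,P4]
t=25-28: P3@Q1 runs 3, rem=2, I/O yield, promote→Q0. Q0=[P3] Q1=[] Q2=[P1,P4]
t=28-30: P3@Q0 runs 2, rem=0, completes. Q0=[] Q1=[] Q2=[P1,P4]
t=30-31: P1@Q2 runs 1, rem=0, completes. Q0=[] Q1=[] Q2=[P4]
t=31-33: P4@Q2 runs 2, rem=0, completes. Q0=[] Q1=[] Q2=[]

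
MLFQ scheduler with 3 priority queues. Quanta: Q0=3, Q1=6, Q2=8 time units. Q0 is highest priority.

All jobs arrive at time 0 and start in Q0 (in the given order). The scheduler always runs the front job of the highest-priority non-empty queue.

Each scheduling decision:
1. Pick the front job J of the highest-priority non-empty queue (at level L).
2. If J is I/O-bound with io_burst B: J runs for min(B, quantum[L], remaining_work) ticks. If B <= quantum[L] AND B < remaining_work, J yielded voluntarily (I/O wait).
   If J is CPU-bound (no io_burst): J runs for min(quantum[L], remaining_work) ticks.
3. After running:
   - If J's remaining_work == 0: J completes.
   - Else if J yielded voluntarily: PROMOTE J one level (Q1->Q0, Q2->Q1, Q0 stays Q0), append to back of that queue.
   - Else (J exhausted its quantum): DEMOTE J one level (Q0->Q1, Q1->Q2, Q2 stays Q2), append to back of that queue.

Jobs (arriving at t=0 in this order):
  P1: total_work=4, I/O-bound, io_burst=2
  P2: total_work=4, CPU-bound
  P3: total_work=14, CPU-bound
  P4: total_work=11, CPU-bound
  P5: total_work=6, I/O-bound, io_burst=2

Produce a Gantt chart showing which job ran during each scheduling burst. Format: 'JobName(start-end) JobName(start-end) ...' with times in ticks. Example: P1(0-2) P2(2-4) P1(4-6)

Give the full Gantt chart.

t=0-2: P1@Q0 runs 2, rem=2, I/O yield, promote→Q0. Q0=[P2,P3,P4,P5,P1] Q1=[] Q2=[]
t=2-5: P2@Q0 runs 3, rem=1, quantum used, demote→Q1. Q0=[P3,P4,P5,P1] Q1=[P2] Q2=[]
t=5-8: P3@Q0 runs 3, rem=11, quantum used, demote→Q1. Q0=[P4,P5,P1] Q1=[P2,P3] Q2=[]
t=8-11: P4@Q0 runs 3, rem=8, quantum used, demote→Q1. Q0=[P5,P1] Q1=[P2,P3,P4] Q2=[]
t=11-13: P5@Q0 runs 2, rem=4, I/O yield, promote→Q0. Q0=[P1,P5] Q1=[P2,P3,P4] Q2=[]
t=13-15: P1@Q0 runs 2, rem=0, completes. Q0=[P5] Q1=[P2,P3,P4] Q2=[]
t=15-17: P5@Q0 runs 2, rem=2, I/O yield, promote→Q0. Q0=[P5] Q1=[P2,P3,P4] Q2=[]
t=17-19: P5@Q0 runs 2, rem=0, completes. Q0=[] Q1=[P2,P3,P4] Q2=[]
t=19-20: P2@Q1 runs 1, rem=0, completes. Q0=[] Q1=[P3,P4] Q2=[]
t=20-26: P3@Q1 runs 6, rem=5, quantum used, demote→Q2. Q0=[] Q1=[P4] Q2=[P3]
t=26-32: P4@Q1 runs 6, rem=2, quantum used, demote→Q2. Q0=[] Q1=[] Q2=[P3,P4]
t=32-37: P3@Q2 runs 5, rem=0, completes. Q0=[] Q1=[] Q2=[P4]
t=37-39: P4@Q2 runs 2, rem=0, completes. Q0=[] Q1=[] Q2=[]

Answer: P1(0-2) P2(2-5) P3(5-8) P4(8-11) P5(11-13) P1(13-15) P5(15-17) P5(17-19) P2(19-20) P3(20-26) P4(26-32) P3(32-37) P4(37-39)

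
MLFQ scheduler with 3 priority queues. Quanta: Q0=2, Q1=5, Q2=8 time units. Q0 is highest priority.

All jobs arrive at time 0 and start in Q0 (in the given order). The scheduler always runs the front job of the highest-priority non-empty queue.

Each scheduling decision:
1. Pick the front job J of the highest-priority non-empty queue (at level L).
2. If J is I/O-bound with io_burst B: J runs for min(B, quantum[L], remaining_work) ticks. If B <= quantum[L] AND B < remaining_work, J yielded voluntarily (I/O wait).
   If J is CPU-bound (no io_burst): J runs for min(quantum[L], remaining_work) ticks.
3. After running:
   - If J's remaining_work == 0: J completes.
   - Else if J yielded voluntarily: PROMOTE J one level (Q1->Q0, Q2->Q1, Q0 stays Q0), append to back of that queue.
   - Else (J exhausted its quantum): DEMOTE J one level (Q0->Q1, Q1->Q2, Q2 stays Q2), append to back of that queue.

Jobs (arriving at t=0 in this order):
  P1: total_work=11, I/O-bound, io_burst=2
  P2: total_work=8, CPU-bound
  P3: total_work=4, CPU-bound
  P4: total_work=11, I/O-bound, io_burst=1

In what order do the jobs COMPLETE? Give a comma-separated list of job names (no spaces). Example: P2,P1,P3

Answer: P1,P4,P3,P2

Derivation:
t=0-2: P1@Q0 runs 2, rem=9, I/O yield, promote→Q0. Q0=[P2,P3,P4,P1] Q1=[] Q2=[]
t=2-4: P2@Q0 runs 2, rem=6, quantum used, demote→Q1. Q0=[P3,P4,P1] Q1=[P2] Q2=[]
t=4-6: P3@Q0 runs 2, rem=2, quantum used, demote→Q1. Q0=[P4,P1] Q1=[P2,P3] Q2=[]
t=6-7: P4@Q0 runs 1, rem=10, I/O yield, promote→Q0. Q0=[P1,P4] Q1=[P2,P3] Q2=[]
t=7-9: P1@Q0 runs 2, rem=7, I/O yield, promote→Q0. Q0=[P4,P1] Q1=[P2,P3] Q2=[]
t=9-10: P4@Q0 runs 1, rem=9, I/O yield, promote→Q0. Q0=[P1,P4] Q1=[P2,P3] Q2=[]
t=10-12: P1@Q0 runs 2, rem=5, I/O yield, promote→Q0. Q0=[P4,P1] Q1=[P2,P3] Q2=[]
t=12-13: P4@Q0 runs 1, rem=8, I/O yield, promote→Q0. Q0=[P1,P4] Q1=[P2,P3] Q2=[]
t=13-15: P1@Q0 runs 2, rem=3, I/O yield, promote→Q0. Q0=[P4,P1] Q1=[P2,P3] Q2=[]
t=15-16: P4@Q0 runs 1, rem=7, I/O yield, promote→Q0. Q0=[P1,P4] Q1=[P2,P3] Q2=[]
t=16-18: P1@Q0 runs 2, rem=1, I/O yield, promote→Q0. Q0=[P4,P1] Q1=[P2,P3] Q2=[]
t=18-19: P4@Q0 runs 1, rem=6, I/O yield, promote→Q0. Q0=[P1,P4] Q1=[P2,P3] Q2=[]
t=19-20: P1@Q0 runs 1, rem=0, completes. Q0=[P4] Q1=[P2,P3] Q2=[]
t=20-21: P4@Q0 runs 1, rem=5, I/O yield, promote→Q0. Q0=[P4] Q1=[P2,P3] Q2=[]
t=21-22: P4@Q0 runs 1, rem=4, I/O yield, promote→Q0. Q0=[P4] Q1=[P2,P3] Q2=[]
t=22-23: P4@Q0 runs 1, rem=3, I/O yield, promote→Q0. Q0=[P4] Q1=[P2,P3] Q2=[]
t=23-24: P4@Q0 runs 1, rem=2, I/O yield, promote→Q0. Q0=[P4] Q1=[P2,P3] Q2=[]
t=24-25: P4@Q0 runs 1, rem=1, I/O yield, promote→Q0. Q0=[P4] Q1=[P2,P3] Q2=[]
t=25-26: P4@Q0 runs 1, rem=0, completes. Q0=[] Q1=[P2,P3] Q2=[]
t=26-31: P2@Q1 runs 5, rem=1, quantum used, demote→Q2. Q0=[] Q1=[P3] Q2=[P2]
t=31-33: P3@Q1 runs 2, rem=0, completes. Q0=[] Q1=[] Q2=[P2]
t=33-34: P2@Q2 runs 1, rem=0, completes. Q0=[] Q1=[] Q2=[]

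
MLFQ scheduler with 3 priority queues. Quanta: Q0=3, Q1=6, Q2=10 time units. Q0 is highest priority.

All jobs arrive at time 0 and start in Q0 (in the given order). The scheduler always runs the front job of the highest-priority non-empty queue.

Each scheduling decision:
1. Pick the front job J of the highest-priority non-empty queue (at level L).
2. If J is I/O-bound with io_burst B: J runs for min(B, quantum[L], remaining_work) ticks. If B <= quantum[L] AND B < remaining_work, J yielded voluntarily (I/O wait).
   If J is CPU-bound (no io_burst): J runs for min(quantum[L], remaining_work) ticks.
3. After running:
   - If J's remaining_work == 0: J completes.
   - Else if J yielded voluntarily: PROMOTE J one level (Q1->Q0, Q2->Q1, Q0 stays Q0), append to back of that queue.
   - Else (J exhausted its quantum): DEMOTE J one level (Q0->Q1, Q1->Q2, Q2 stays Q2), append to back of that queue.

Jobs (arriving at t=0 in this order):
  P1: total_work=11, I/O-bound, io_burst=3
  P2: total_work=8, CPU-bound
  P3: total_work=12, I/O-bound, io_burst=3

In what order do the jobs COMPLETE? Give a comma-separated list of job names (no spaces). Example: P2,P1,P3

t=0-3: P1@Q0 runs 3, rem=8, I/O yield, promote→Q0. Q0=[P2,P3,P1] Q1=[] Q2=[]
t=3-6: P2@Q0 runs 3, rem=5, quantum used, demote→Q1. Q0=[P3,P1] Q1=[P2] Q2=[]
t=6-9: P3@Q0 runs 3, rem=9, I/O yield, promote→Q0. Q0=[P1,P3] Q1=[P2] Q2=[]
t=9-12: P1@Q0 runs 3, rem=5, I/O yield, promote→Q0. Q0=[P3,P1] Q1=[P2] Q2=[]
t=12-15: P3@Q0 runs 3, rem=6, I/O yield, promote→Q0. Q0=[P1,P3] Q1=[P2] Q2=[]
t=15-18: P1@Q0 runs 3, rem=2, I/O yield, promote→Q0. Q0=[P3,P1] Q1=[P2] Q2=[]
t=18-21: P3@Q0 runs 3, rem=3, I/O yield, promote→Q0. Q0=[P1,P3] Q1=[P2] Q2=[]
t=21-23: P1@Q0 runs 2, rem=0, completes. Q0=[P3] Q1=[P2] Q2=[]
t=23-26: P3@Q0 runs 3, rem=0, completes. Q0=[] Q1=[P2] Q2=[]
t=26-31: P2@Q1 runs 5, rem=0, completes. Q0=[] Q1=[] Q2=[]

Answer: P1,P3,P2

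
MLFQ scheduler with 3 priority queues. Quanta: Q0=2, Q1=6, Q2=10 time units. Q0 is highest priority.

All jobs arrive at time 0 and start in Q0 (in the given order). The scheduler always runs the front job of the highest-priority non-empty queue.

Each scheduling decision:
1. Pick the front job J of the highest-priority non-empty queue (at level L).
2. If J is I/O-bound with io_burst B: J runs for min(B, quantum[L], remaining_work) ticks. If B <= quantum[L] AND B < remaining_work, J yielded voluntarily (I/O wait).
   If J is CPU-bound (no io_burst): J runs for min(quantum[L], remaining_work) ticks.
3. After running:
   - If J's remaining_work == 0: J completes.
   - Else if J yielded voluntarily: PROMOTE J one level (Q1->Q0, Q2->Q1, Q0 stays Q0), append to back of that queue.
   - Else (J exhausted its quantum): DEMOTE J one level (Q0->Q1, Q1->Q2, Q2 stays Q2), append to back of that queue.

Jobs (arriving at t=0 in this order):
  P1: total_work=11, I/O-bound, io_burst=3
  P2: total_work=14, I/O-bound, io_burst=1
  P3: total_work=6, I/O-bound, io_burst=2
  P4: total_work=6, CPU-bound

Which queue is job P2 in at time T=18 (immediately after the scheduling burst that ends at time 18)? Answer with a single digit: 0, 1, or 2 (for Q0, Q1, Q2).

t=0-2: P1@Q0 runs 2, rem=9, quantum used, demote→Q1. Q0=[P2,P3,P4] Q1=[P1] Q2=[]
t=2-3: P2@Q0 runs 1, rem=13, I/O yield, promote→Q0. Q0=[P3,P4,P2] Q1=[P1] Q2=[]
t=3-5: P3@Q0 runs 2, rem=4, I/O yield, promote→Q0. Q0=[P4,P2,P3] Q1=[P1] Q2=[]
t=5-7: P4@Q0 runs 2, rem=4, quantum used, demote→Q1. Q0=[P2,P3] Q1=[P1,P4] Q2=[]
t=7-8: P2@Q0 runs 1, rem=12, I/O yield, promote→Q0. Q0=[P3,P2] Q1=[P1,P4] Q2=[]
t=8-10: P3@Q0 runs 2, rem=2, I/O yield, promote→Q0. Q0=[P2,P3] Q1=[P1,P4] Q2=[]
t=10-11: P2@Q0 runs 1, rem=11, I/O yield, promote→Q0. Q0=[P3,P2] Q1=[P1,P4] Q2=[]
t=11-13: P3@Q0 runs 2, rem=0, completes. Q0=[P2] Q1=[P1,P4] Q2=[]
t=13-14: P2@Q0 runs 1, rem=10, I/O yield, promote→Q0. Q0=[P2] Q1=[P1,P4] Q2=[]
t=14-15: P2@Q0 runs 1, rem=9, I/O yield, promote→Q0. Q0=[P2] Q1=[P1,P4] Q2=[]
t=15-16: P2@Q0 runs 1, rem=8, I/O yield, promote→Q0. Q0=[P2] Q1=[P1,P4] Q2=[]
t=16-17: P2@Q0 runs 1, rem=7, I/O yield, promote→Q0. Q0=[P2] Q1=[P1,P4] Q2=[]
t=17-18: P2@Q0 runs 1, rem=6, I/O yield, promote→Q0. Q0=[P2] Q1=[P1,P4] Q2=[]
t=18-19: P2@Q0 runs 1, rem=5, I/O yield, promote→Q0. Q0=[P2] Q1=[P1,P4] Q2=[]
t=19-20: P2@Q0 runs 1, rem=4, I/O yield, promote→Q0. Q0=[P2] Q1=[P1,P4] Q2=[]
t=20-21: P2@Q0 runs 1, rem=3, I/O yield, promote→Q0. Q0=[P2] Q1=[P1,P4] Q2=[]
t=21-22: P2@Q0 runs 1, rem=2, I/O yield, promote→Q0. Q0=[P2] Q1=[P1,P4] Q2=[]
t=22-23: P2@Q0 runs 1, rem=1, I/O yield, promote→Q0. Q0=[P2] Q1=[P1,P4] Q2=[]
t=23-24: P2@Q0 runs 1, rem=0, completes. Q0=[] Q1=[P1,P4] Q2=[]
t=24-27: P1@Q1 runs 3, rem=6, I/O yield, promote→Q0. Q0=[P1] Q1=[P4] Q2=[]
t=27-29: P1@Q0 runs 2, rem=4, quantum used, demote→Q1. Q0=[] Q1=[P4,P1] Q2=[]
t=29-33: P4@Q1 runs 4, rem=0, completes. Q0=[] Q1=[P1] Q2=[]
t=33-36: P1@Q1 runs 3, rem=1, I/O yield, promote→Q0. Q0=[P1] Q1=[] Q2=[]
t=36-37: P1@Q0 runs 1, rem=0, completes. Q0=[] Q1=[] Q2=[]

Answer: 0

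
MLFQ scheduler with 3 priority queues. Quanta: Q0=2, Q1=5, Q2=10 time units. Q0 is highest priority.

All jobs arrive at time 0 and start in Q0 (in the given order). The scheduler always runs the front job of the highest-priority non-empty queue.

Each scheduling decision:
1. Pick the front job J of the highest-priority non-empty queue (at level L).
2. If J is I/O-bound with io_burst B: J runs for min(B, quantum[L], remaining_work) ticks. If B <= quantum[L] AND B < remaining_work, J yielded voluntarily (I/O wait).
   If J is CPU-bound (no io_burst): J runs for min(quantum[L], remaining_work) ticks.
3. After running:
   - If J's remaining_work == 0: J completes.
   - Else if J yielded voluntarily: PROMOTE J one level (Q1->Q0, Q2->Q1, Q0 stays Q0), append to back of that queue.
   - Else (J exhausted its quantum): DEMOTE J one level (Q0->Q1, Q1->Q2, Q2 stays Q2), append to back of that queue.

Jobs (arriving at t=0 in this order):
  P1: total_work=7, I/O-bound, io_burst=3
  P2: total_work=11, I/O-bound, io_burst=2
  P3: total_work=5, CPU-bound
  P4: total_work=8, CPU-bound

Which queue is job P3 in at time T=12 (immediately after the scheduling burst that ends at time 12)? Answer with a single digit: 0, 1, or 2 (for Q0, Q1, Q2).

Answer: 1

Derivation:
t=0-2: P1@Q0 runs 2, rem=5, quantum used, demote→Q1. Q0=[P2,P3,P4] Q1=[P1] Q2=[]
t=2-4: P2@Q0 runs 2, rem=9, I/O yield, promote→Q0. Q0=[P3,P4,P2] Q1=[P1] Q2=[]
t=4-6: P3@Q0 runs 2, rem=3, quantum used, demote→Q1. Q0=[P4,P2] Q1=[P1,P3] Q2=[]
t=6-8: P4@Q0 runs 2, rem=6, quantum used, demote→Q1. Q0=[P2] Q1=[P1,P3,P4] Q2=[]
t=8-10: P2@Q0 runs 2, rem=7, I/O yield, promote→Q0. Q0=[P2] Q1=[P1,P3,P4] Q2=[]
t=10-12: P2@Q0 runs 2, rem=5, I/O yield, promote→Q0. Q0=[P2] Q1=[P1,P3,P4] Q2=[]
t=12-14: P2@Q0 runs 2, rem=3, I/O yield, promote→Q0. Q0=[P2] Q1=[P1,P3,P4] Q2=[]
t=14-16: P2@Q0 runs 2, rem=1, I/O yield, promote→Q0. Q0=[P2] Q1=[P1,P3,P4] Q2=[]
t=16-17: P2@Q0 runs 1, rem=0, completes. Q0=[] Q1=[P1,P3,P4] Q2=[]
t=17-20: P1@Q1 runs 3, rem=2, I/O yield, promote→Q0. Q0=[P1] Q1=[P3,P4] Q2=[]
t=20-22: P1@Q0 runs 2, rem=0, completes. Q0=[] Q1=[P3,P4] Q2=[]
t=22-25: P3@Q1 runs 3, rem=0, completes. Q0=[] Q1=[P4] Q2=[]
t=25-30: P4@Q1 runs 5, rem=1, quantum used, demote→Q2. Q0=[] Q1=[] Q2=[P4]
t=30-31: P4@Q2 runs 1, rem=0, completes. Q0=[] Q1=[] Q2=[]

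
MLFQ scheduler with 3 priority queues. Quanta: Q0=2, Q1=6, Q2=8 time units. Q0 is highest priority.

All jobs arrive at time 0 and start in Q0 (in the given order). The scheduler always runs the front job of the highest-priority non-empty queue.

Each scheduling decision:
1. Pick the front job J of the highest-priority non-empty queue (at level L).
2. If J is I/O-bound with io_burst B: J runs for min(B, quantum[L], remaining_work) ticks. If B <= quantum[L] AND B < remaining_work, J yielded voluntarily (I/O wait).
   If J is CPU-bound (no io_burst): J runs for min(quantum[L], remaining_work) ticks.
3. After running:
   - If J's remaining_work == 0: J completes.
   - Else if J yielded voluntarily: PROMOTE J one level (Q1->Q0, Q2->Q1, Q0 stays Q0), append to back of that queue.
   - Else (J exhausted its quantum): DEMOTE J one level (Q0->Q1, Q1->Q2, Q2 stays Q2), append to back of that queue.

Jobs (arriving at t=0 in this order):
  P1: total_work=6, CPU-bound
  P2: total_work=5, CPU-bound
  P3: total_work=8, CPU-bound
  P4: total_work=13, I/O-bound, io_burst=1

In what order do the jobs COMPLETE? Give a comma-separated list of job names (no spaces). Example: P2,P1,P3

Answer: P4,P1,P2,P3

Derivation:
t=0-2: P1@Q0 runs 2, rem=4, quantum used, demote→Q1. Q0=[P2,P3,P4] Q1=[P1] Q2=[]
t=2-4: P2@Q0 runs 2, rem=3, quantum used, demote→Q1. Q0=[P3,P4] Q1=[P1,P2] Q2=[]
t=4-6: P3@Q0 runs 2, rem=6, quantum used, demote→Q1. Q0=[P4] Q1=[P1,P2,P3] Q2=[]
t=6-7: P4@Q0 runs 1, rem=12, I/O yield, promote→Q0. Q0=[P4] Q1=[P1,P2,P3] Q2=[]
t=7-8: P4@Q0 runs 1, rem=11, I/O yield, promote→Q0. Q0=[P4] Q1=[P1,P2,P3] Q2=[]
t=8-9: P4@Q0 runs 1, rem=10, I/O yield, promote→Q0. Q0=[P4] Q1=[P1,P2,P3] Q2=[]
t=9-10: P4@Q0 runs 1, rem=9, I/O yield, promote→Q0. Q0=[P4] Q1=[P1,P2,P3] Q2=[]
t=10-11: P4@Q0 runs 1, rem=8, I/O yield, promote→Q0. Q0=[P4] Q1=[P1,P2,P3] Q2=[]
t=11-12: P4@Q0 runs 1, rem=7, I/O yield, promote→Q0. Q0=[P4] Q1=[P1,P2,P3] Q2=[]
t=12-13: P4@Q0 runs 1, rem=6, I/O yield, promote→Q0. Q0=[P4] Q1=[P1,P2,P3] Q2=[]
t=13-14: P4@Q0 runs 1, rem=5, I/O yield, promote→Q0. Q0=[P4] Q1=[P1,P2,P3] Q2=[]
t=14-15: P4@Q0 runs 1, rem=4, I/O yield, promote→Q0. Q0=[P4] Q1=[P1,P2,P3] Q2=[]
t=15-16: P4@Q0 runs 1, rem=3, I/O yield, promote→Q0. Q0=[P4] Q1=[P1,P2,P3] Q2=[]
t=16-17: P4@Q0 runs 1, rem=2, I/O yield, promote→Q0. Q0=[P4] Q1=[P1,P2,P3] Q2=[]
t=17-18: P4@Q0 runs 1, rem=1, I/O yield, promote→Q0. Q0=[P4] Q1=[P1,P2,P3] Q2=[]
t=18-19: P4@Q0 runs 1, rem=0, completes. Q0=[] Q1=[P1,P2,P3] Q2=[]
t=19-23: P1@Q1 runs 4, rem=0, completes. Q0=[] Q1=[P2,P3] Q2=[]
t=23-26: P2@Q1 runs 3, rem=0, completes. Q0=[] Q1=[P3] Q2=[]
t=26-32: P3@Q1 runs 6, rem=0, completes. Q0=[] Q1=[] Q2=[]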